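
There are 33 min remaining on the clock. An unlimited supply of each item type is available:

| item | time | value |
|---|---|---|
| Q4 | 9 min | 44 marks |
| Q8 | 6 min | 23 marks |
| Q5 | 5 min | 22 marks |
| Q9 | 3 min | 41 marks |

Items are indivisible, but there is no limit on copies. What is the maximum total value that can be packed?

451 marks

Best value-per-unit is Q9 at 41/3, and filling with it alone uses time 11×3=33. No mix of the others beats 11×41 = 451.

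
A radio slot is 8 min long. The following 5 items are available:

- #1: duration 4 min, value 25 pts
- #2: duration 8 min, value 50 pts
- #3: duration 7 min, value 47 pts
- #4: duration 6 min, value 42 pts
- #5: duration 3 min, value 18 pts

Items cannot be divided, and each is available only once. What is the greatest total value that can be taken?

Check high-value combinations within 8 min:
- #2: duration 8, value 50
- #3: duration 7, value 47
- #1+#5: duration 4+3=7, value 25+18=43
Best: 50 pts.

50 pts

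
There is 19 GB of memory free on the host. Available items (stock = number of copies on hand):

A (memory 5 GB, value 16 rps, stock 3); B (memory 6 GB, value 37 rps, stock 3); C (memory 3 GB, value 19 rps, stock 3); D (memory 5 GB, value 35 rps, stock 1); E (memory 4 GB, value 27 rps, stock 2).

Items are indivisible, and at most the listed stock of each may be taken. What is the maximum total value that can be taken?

Top feasible selections:
- 2×C + 1×D + 2×E: memory 19, value 127
- 1×B + 1×D + 2×E: memory 19, value 126
Best: 127 rps.

127 rps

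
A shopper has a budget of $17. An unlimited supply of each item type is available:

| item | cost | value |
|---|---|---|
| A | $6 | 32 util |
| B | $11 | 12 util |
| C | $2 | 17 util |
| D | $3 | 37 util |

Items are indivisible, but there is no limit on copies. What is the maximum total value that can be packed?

Best value-per-unit is D at 37/3; filling with it alone gives 5×37 = 185.
Optimal mix: 1×C + 5×D → cost 17, value 202.

202 util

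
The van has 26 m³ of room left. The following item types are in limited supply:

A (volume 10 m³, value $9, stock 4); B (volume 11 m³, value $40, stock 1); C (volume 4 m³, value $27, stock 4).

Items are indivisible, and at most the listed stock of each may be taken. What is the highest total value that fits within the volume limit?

Best selections within volume 26 and stock limits:
- 1×B + 3×C: volume 23, value 121
- 1×A + 4×C: volume 26, value 117
Best: $121.

$121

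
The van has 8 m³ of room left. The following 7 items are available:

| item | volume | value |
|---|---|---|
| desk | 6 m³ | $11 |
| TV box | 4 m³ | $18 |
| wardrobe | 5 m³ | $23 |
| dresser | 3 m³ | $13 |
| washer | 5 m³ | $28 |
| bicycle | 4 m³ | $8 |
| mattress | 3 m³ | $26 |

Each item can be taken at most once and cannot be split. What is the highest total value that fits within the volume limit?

Check high-value combinations within 8 m³:
- washer+mattress: volume 5+3=8, value 28+26=54
- wardrobe+mattress: volume 5+3=8, value 23+26=49
- TV box+mattress: volume 4+3=7, value 18+26=44
Best: $54.

$54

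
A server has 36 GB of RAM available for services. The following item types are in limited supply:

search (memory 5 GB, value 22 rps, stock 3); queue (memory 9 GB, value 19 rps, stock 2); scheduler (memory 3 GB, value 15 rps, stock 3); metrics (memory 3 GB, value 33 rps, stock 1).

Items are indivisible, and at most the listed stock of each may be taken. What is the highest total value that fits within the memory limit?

163 rps

Top feasible selections:
- 3×search + 1×queue + 3×scheduler + 1×metrics: memory 36, value 163
- 3×search + 1×queue + 2×scheduler + 1×metrics: memory 33, value 148
Best: 163 rps.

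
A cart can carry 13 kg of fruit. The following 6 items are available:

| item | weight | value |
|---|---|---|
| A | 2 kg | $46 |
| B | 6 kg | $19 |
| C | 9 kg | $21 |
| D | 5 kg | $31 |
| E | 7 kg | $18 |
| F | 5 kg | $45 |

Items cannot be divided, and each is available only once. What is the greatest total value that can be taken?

$122

Check high-value combinations within 13 kg:
- A+D+F: weight 2+5+5=12, value 46+31+45=122
- A+B+F: weight 2+6+5=13, value 46+19+45=110
- A+B+D: weight 2+6+5=13, value 46+19+31=96
- A+F: weight 2+5=7, value 46+45=91
Best: $122.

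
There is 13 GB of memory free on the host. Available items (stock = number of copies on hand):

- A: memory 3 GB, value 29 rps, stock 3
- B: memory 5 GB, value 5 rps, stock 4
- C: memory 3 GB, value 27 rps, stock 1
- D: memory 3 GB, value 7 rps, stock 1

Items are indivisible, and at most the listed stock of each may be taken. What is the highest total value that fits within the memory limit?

Top feasible selections:
- 3×A + 1×C: memory 12, value 114
- 3×A + 1×D: memory 12, value 94
- 2×A + 1×C + 1×D: memory 12, value 92
- 3×A: memory 9, value 87
Best: 114 rps.

114 rps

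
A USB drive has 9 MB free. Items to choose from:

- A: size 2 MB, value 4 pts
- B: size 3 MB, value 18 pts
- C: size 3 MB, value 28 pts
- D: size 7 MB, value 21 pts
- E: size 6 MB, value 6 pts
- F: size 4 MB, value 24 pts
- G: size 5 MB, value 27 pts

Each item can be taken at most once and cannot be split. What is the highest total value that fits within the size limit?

56 pts

Check high-value combinations within 9 MB:
- A+C+F: size 2+3+4=9, value 4+28+24=56
- C+G: size 3+5=8, value 28+27=55
- C+F: size 3+4=7, value 28+24=52
Best: 56 pts.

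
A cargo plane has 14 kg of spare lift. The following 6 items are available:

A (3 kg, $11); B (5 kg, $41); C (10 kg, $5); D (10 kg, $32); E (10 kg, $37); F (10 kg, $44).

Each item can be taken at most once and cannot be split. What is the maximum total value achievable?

Check high-value combinations within 14 kg:
- A+F: weight 3+10=13, value 11+44=55
- A+B: weight 3+5=8, value 11+41=52
- A+E: weight 3+10=13, value 11+37=48
- F: weight 10, value 44
- A+D: weight 3+10=13, value 11+32=43
Best: $55.

$55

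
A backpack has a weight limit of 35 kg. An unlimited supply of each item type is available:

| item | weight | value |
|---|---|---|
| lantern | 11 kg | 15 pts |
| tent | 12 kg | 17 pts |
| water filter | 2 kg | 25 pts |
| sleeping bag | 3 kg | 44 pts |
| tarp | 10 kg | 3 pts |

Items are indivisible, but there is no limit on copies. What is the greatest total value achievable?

509 pts

Best value-per-unit is sleeping bag at 44/3; filling with it alone gives 11×44 = 484.
Optimal mix: 1×water filter + 11×sleeping bag → weight 35, value 509.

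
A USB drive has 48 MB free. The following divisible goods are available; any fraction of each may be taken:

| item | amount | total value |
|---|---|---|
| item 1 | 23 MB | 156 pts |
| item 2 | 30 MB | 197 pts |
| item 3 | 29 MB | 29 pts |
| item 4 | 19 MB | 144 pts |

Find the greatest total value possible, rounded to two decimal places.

Take in order of value per unit:
- item 4 (144/19 per unit): all 19 → value 144, running total 144.00
- item 1 (156/23 per unit): all 23 → value 156, running total 300.00
- item 2 (197/30 per unit): 6 of 30 → value 6×197/30 = 39.4000, running total 339.40
Total 339.40.

339.40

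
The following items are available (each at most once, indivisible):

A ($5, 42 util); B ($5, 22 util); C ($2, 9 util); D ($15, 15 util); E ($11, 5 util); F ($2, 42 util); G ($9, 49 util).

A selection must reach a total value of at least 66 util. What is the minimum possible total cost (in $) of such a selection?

7

Subsets with value ≥ 66, sorted by total cost:
- A+F: cost 7, value 84
- A+C+F: cost 9, value 93
Minimum cost: 7 $.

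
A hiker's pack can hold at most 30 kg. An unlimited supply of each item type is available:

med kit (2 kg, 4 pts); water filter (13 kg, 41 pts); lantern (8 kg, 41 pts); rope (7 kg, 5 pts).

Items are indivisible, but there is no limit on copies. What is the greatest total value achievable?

Best value-per-unit is lantern at 41/8; filling with it alone gives 3×41 = 123.
Optimal mix: 3×med kit + 3×lantern → weight 30, value 135.

135 pts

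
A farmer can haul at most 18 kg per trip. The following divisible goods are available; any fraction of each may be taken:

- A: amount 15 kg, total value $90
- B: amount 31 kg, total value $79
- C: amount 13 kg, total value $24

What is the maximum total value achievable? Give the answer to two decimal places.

97.65

Take in order of value per unit:
- A (90/15 per unit): all 15 → value 90, running total 90.00
- B (79/31 per unit): 3 of 31 → value 3×79/31 = 7.6452, running total 97.65
Total 97.65.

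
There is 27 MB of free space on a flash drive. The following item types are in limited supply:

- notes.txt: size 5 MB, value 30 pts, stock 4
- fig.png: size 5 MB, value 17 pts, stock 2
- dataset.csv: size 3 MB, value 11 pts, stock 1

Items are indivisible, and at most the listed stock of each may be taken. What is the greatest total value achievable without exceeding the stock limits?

Best selections within size 27 and stock limits:
- 4×notes.txt + 1×fig.png: size 25, value 137
- 4×notes.txt + 1×dataset.csv: size 23, value 131
- 3×notes.txt + 2×fig.png: size 25, value 124
Best: 137 pts.

137 pts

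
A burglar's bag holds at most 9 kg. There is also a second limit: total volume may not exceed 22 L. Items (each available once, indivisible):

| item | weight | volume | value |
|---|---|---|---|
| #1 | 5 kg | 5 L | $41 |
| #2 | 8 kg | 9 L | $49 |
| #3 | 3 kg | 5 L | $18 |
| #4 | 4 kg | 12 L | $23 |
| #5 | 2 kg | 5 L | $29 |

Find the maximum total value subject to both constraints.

Feasible sets respecting both limits:
- #1+#5: weight 7, volume 10, value 70
- #3+#4+#5: weight 9, volume 22, value 70
- #1+#4: weight 9, volume 17, value 64
- #1+#3: weight 8, volume 10, value 59
Best: $70.

$70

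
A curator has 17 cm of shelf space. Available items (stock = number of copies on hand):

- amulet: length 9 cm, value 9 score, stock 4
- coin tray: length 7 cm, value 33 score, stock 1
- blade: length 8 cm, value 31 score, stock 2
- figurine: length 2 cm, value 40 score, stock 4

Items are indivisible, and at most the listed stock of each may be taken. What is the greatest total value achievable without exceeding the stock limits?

Top feasible selections:
- 1×coin tray + 4×figurine: length 15, value 193
- 1×blade + 4×figurine: length 16, value 191
- 1×amulet + 4×figurine: length 17, value 169
Best: 193 score.

193 score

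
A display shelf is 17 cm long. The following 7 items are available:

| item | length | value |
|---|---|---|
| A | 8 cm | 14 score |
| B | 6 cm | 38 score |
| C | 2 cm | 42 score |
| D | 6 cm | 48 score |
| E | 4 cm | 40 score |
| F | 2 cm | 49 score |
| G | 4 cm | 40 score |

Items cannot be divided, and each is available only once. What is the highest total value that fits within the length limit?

Check high-value combinations within 17 cm:
- C+D+E+F: length 2+6+4+2=14, value 42+48+40+49=179
- C+D+F+G: length 2+6+2+4=14, value 42+48+49+40=179
- B+C+D+F: length 6+2+6+2=16, value 38+42+48+49=177
- D+E+F+G: length 6+4+2+4=16, value 48+40+49+40=177
Best: 179 score.

179 score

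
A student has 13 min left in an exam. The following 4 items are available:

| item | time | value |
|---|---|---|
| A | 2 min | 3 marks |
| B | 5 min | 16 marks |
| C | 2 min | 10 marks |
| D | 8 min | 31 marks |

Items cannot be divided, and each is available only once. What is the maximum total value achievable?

47 marks

Check high-value combinations within 13 min:
- B+D: time 5+8=13, value 16+31=47
- A+C+D: time 2+2+8=12, value 3+10+31=44
- C+D: time 2+8=10, value 10+31=41
- A+D: time 2+8=10, value 3+31=34
- D: time 8, value 31
Best: 47 marks.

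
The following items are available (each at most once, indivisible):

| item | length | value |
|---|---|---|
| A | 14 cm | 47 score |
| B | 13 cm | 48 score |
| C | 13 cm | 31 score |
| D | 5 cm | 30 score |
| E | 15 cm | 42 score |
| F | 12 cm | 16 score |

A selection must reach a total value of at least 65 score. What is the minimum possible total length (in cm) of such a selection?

18

Subsets with value ≥ 65, sorted by total length:
- B+D: length 18, value 78
- A+D: length 19, value 77
- D+E: length 20, value 72
Minimum length: 18 cm.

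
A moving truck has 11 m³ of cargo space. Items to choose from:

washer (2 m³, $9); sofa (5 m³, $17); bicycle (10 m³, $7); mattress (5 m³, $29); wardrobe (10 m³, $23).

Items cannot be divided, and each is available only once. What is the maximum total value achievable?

$46

This is a 0/1 knapsack; check combinations near the capacity.
- sofa+mattress: volume 5+5=10, value 17+29=46
- washer+mattress: volume 2+5=7, value 9+29=38
- mattress: volume 5, value 29
- washer+sofa: volume 2+5=7, value 9+17=26
- wardrobe: volume 10, value 23
Best: $46.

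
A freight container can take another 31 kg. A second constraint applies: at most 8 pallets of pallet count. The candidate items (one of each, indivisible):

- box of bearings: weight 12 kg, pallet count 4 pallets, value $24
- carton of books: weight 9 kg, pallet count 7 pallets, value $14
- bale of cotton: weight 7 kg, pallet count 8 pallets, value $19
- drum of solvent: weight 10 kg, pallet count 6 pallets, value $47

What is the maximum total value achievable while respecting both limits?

$47

Feasible sets respecting both limits:
- drum of solvent: weight 10, pallet count 6, value 47
- box of bearings: weight 12, pallet count 4, value 24
- bale of cotton: weight 7, pallet count 8, value 19
Best: $47.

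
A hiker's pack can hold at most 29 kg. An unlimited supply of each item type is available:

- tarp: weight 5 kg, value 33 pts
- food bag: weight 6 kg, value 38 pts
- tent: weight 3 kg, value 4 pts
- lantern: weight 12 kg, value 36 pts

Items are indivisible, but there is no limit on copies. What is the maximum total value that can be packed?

185 pts

Best value-per-unit is tarp at 33/5; filling with it alone gives 5×33 = 165.
Optimal mix: 1×tarp + 4×food bag → weight 29, value 185.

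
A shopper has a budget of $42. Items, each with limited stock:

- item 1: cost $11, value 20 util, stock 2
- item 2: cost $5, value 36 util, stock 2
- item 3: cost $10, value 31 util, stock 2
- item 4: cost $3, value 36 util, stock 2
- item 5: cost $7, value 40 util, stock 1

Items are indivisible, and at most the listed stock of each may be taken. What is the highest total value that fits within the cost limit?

Best selections within cost 42 and stock limits:
- 2×item 2 + 1×item 3 + 2×item 4 + 1×item 5: cost 33, value 215
- 1×item 2 + 2×item 3 + 2×item 4 + 1×item 5: cost 38, value 210
- 2×item 2 + 2×item 3 + 1×item 4 + 1×item 5: cost 40, value 210
- 2×item 2 + 2×item 3 + 2×item 4: cost 36, value 206
Best: 215 util.

215 util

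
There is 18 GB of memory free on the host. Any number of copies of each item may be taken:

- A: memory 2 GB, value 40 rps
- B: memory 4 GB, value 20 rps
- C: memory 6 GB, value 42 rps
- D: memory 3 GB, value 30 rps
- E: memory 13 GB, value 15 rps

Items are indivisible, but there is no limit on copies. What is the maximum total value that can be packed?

360 rps

Best value-per-unit is A at 40/2, and filling with it alone uses memory 9×2=18. No mix of the others beats 9×40 = 360.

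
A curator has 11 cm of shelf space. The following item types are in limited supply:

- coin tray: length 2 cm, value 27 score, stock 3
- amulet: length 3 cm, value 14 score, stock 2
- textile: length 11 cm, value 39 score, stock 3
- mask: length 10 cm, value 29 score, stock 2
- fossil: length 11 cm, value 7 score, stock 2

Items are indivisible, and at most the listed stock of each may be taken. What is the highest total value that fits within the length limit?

Top feasible selections:
- 3×coin tray + 1×amulet: length 9, value 95
- 2×coin tray + 2×amulet: length 10, value 82
- 3×coin tray: length 6, value 81
- 2×coin tray + 1×amulet: length 7, value 68
Best: 95 score.

95 score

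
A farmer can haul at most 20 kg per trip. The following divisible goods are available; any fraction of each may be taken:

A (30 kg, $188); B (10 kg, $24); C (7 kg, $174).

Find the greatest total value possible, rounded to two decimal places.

Take in order of value per unit:
- C (174/7 per unit): all 7 → value 174, running total 174.00
- A (188/30 per unit): 13 of 30 → value 13×188/30 = 81.4667, running total 255.47
Total 255.47.

255.47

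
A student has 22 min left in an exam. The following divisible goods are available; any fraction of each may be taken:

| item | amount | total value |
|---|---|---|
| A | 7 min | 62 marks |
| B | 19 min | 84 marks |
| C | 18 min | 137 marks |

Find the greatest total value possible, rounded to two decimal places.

176.17

Take in order of value per unit:
- A (62/7 per unit): all 7 → value 62, running total 62.00
- C (137/18 per unit): 15 of 18 → value 15×137/18 = 114.1667, running total 176.17
Total 176.17.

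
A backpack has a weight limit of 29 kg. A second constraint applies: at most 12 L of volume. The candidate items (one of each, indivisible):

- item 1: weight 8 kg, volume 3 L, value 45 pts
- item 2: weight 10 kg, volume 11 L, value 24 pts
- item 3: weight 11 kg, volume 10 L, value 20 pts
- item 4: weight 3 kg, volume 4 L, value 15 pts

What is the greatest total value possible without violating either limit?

Feasible sets respecting both limits:
- item 1+item 4: weight 11, volume 7, value 60
- item 1: weight 8, volume 3, value 45
- item 2: weight 10, volume 11, value 24
- item 3: weight 11, volume 10, value 20
Best: 60 pts.

60 pts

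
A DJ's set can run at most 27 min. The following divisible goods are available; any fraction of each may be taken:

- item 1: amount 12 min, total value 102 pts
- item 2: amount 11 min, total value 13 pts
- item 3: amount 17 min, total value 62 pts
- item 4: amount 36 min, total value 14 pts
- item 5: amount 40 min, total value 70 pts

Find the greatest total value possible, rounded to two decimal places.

Take in order of value per unit:
- item 1 (102/12 per unit): all 12 → value 102, running total 102.00
- item 3 (62/17 per unit): 15 of 17 → value 15×62/17 = 54.7059, running total 156.71
Total 156.71.

156.71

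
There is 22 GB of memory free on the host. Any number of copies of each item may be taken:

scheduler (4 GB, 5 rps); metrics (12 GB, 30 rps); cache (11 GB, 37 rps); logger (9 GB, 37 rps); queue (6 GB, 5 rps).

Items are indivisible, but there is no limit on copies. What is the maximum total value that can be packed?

79 rps

Best value-per-unit is logger at 37/9; filling with it alone gives 2×37 = 74.
Optimal mix: 1×scheduler + 2×logger → memory 22, value 79.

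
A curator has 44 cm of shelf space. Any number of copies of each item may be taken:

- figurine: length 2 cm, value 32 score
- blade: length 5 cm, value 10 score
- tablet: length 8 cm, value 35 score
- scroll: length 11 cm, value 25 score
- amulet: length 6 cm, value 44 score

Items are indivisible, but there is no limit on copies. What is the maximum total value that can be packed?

Best value-per-unit is figurine at 32/2, and filling with it alone uses length 22×2=44. No mix of the others beats 22×32 = 704.

704 score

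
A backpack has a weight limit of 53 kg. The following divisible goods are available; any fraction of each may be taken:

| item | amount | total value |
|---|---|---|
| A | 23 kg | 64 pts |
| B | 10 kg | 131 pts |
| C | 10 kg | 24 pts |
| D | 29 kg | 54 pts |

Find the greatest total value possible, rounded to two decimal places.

Take in order of value per unit:
- B (131/10 per unit): all 10 → value 131, running total 131.00
- A (64/23 per unit): all 23 → value 64, running total 195.00
- C (24/10 per unit): all 10 → value 24, running total 219.00
- D (54/29 per unit): 10 of 29 → value 10×54/29 = 18.6207, running total 237.62
Total 237.62.

237.62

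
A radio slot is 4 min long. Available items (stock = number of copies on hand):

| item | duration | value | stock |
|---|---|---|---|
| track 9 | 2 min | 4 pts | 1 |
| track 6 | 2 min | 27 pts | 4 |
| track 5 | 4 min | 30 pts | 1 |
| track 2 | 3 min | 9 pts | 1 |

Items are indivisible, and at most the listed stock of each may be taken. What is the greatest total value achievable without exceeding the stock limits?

54 pts

Top feasible selections:
- 2×track 6: duration 4, value 54
- 1×track 9 + 1×track 6: duration 4, value 31
- 1×track 5: duration 4, value 30
- 1×track 6: duration 2, value 27
Best: 54 pts.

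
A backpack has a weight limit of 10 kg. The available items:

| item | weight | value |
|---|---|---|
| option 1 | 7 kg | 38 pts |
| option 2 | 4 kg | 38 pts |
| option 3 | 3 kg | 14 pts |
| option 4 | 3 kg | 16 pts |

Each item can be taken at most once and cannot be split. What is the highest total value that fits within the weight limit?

68 pts

This is a 0/1 knapsack; check combinations near the capacity.
- option 2+option 3+option 4: weight 4+3+3=10, value 38+14+16=68
- option 2+option 4: weight 4+3=7, value 38+16=54
- option 1+option 4: weight 7+3=10, value 38+16=54
Best: 68 pts.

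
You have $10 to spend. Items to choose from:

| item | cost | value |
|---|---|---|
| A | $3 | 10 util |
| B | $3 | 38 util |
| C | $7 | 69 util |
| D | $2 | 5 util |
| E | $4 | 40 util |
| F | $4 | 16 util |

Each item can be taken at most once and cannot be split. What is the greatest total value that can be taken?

107 util

This is a 0/1 knapsack; check combinations near the capacity.
- B+C: cost 3+7=10, value 38+69=107
- A+B+E: cost 3+3+4=10, value 10+38+40=88
- B+D+E: cost 3+2+4=9, value 38+5+40=83
Best: 107 util.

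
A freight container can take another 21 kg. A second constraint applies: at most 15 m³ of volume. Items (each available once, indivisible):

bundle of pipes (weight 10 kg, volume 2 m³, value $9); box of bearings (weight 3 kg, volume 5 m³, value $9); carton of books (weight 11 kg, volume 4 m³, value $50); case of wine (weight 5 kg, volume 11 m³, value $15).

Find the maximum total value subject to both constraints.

Feasible sets respecting both limits:
- carton of books+case of wine: weight 16, volume 15, value 65
- bundle of pipes+carton of books: weight 21, volume 6, value 59
- box of bearings+carton of books: weight 14, volume 9, value 59
Best: $65.

$65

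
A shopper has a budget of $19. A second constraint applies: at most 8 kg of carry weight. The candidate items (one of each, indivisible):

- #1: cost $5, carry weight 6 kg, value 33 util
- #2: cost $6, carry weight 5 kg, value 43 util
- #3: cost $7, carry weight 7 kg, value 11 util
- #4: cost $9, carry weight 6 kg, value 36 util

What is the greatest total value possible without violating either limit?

Feasible sets respecting both limits:
- #2: cost 6, carry weight 5, value 43
- #4: cost 9, carry weight 6, value 36
- #1: cost 5, carry weight 6, value 33
- #3: cost 7, carry weight 7, value 11
Best: 43 util.

43 util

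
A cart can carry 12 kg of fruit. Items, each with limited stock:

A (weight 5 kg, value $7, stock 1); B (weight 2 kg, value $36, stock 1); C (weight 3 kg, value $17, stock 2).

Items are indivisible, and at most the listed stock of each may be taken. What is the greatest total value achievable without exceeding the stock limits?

$70

Best selections within weight 12 and stock limits:
- 1×B + 2×C: weight 8, value 70
- 1×A + 1×B + 1×C: weight 10, value 60
Best: $70.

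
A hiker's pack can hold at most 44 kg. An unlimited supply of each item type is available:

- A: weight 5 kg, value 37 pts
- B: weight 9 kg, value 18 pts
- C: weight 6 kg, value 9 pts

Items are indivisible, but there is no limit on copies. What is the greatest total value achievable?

Best value-per-unit is A at 37/5, and filling with it alone uses weight 8×5=40. No mix of the others beats 8×37 = 296.

296 pts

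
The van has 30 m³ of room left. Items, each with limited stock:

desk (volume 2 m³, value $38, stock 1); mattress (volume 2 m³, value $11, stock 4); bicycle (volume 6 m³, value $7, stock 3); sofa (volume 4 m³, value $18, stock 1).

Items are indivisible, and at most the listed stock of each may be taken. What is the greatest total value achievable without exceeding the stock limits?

$114

Top feasible selections:
- 1×desk + 4×mattress + 2×bicycle + 1×sofa: volume 26, value 114
- 1×desk + 3×mattress + 3×bicycle + 1×sofa: volume 30, value 110
- 1×desk + 4×mattress + 1×bicycle + 1×sofa: volume 20, value 107
- 1×desk + 3×mattress + 2×bicycle + 1×sofa: volume 24, value 103
Best: $114.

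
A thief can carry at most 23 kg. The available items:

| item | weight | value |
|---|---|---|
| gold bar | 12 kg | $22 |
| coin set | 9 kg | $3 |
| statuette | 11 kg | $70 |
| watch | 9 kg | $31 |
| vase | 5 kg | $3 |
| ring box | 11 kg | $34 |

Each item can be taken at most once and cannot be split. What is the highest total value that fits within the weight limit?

$104

Check high-value combinations within 23 kg:
- statuette+ring box: weight 11+11=22, value 70+34=104
- statuette+watch: weight 11+9=20, value 70+31=101
- gold bar+statuette: weight 12+11=23, value 22+70=92
Best: $104.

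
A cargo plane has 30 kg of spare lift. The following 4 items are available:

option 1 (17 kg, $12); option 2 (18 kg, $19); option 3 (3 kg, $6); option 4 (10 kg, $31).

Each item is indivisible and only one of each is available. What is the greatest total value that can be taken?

Check high-value combinations within 30 kg:
- option 2+option 4: weight 18+10=28, value 19+31=50
- option 1+option 3+option 4: weight 17+3+10=30, value 12+6+31=49
- option 1+option 4: weight 17+10=27, value 12+31=43
- option 3+option 4: weight 3+10=13, value 6+31=37
- option 4: weight 10, value 31
Best: $50.

$50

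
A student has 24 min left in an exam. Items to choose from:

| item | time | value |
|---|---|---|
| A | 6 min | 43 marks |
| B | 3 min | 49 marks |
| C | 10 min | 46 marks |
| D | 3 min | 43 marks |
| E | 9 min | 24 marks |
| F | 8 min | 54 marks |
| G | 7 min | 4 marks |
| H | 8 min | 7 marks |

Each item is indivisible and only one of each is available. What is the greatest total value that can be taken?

192 marks

This is a 0/1 knapsack; check combinations near the capacity.
- B+C+D+F: time 3+10+3+8=24, value 49+46+43+54=192
- A+B+D+F: time 6+3+3+8=20, value 43+49+43+54=189
- A+B+C+D: time 6+3+10+3=22, value 43+49+46+43=181
- B+D+E+F: time 3+3+9+8=23, value 49+43+24+54=170
- A+B+D+E: time 6+3+3+9=21, value 43+49+43+24=159
Best: 192 marks.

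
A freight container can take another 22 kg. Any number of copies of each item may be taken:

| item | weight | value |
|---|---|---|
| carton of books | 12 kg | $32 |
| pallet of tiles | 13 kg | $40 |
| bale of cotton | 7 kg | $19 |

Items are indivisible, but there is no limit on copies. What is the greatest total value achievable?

$59

Best value-per-unit is pallet of tiles at 40/13; filling with it alone gives 1×40 = 40.
Optimal mix: 1×pallet of tiles + 1×bale of cotton → weight 20, value 59.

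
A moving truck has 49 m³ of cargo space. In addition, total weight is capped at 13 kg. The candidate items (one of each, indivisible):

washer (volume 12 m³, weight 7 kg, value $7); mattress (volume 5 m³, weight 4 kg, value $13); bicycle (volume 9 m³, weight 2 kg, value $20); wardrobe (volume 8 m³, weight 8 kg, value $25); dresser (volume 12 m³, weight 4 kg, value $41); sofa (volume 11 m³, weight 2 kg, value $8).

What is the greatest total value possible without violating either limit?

$82

Feasible sets respecting both limits:
- mattress+bicycle+dresser+sofa: volume 37, weight 12, value 82
- mattress+bicycle+dresser: volume 26, weight 10, value 74
- bicycle+dresser+sofa: volume 32, weight 8, value 69
- washer+bicycle+dresser: volume 33, weight 13, value 68
Best: $82.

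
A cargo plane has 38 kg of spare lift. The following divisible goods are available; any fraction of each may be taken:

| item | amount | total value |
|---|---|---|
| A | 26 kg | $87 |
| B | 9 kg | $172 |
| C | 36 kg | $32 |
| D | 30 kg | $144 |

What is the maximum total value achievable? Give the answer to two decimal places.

Take in order of value per unit:
- B (172/9 per unit): all 9 → value 172, running total 172.00
- D (144/30 per unit): 29 of 30 → value 29×144/30 = 139.2000, running total 311.20
Total 311.20.

311.20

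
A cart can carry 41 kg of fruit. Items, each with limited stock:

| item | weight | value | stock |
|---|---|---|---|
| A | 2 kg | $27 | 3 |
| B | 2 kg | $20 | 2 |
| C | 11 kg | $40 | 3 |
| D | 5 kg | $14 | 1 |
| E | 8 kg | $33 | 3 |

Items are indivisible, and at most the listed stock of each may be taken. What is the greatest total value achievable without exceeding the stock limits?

Top feasible selections:
- 3×A + 2×B + 1×D + 3×E: weight 39, value 234
- 3×A + 2×B + 2×C + 1×E: weight 40, value 234
Best: $234.

$234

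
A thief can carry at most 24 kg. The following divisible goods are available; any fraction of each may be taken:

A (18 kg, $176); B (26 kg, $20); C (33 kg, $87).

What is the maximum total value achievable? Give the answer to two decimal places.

Take in order of value per unit:
- A (176/18 per unit): all 18 → value 176, running total 176.00
- C (87/33 per unit): 6 of 33 → value 6×87/33 = 15.8182, running total 191.82
Total 191.82.

191.82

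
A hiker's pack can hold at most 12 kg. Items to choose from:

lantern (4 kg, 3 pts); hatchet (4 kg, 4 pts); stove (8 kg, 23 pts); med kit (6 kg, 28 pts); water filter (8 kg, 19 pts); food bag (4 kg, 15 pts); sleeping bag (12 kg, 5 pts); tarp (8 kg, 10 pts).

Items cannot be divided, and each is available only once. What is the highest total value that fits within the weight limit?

43 pts

Check high-value combinations within 12 kg:
- med kit+food bag: weight 6+4=10, value 28+15=43
- stove+food bag: weight 8+4=12, value 23+15=38
- water filter+food bag: weight 8+4=12, value 19+15=34
Best: 43 pts.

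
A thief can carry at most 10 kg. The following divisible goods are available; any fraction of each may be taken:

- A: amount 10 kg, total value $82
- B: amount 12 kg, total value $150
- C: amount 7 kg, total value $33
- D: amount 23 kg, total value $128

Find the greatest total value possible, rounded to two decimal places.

Take in order of value per unit:
- B (150/12 per unit): 10 of 12 → value 10×150/12 = 125.0000, running total 125.00
Total 125.00.

125.00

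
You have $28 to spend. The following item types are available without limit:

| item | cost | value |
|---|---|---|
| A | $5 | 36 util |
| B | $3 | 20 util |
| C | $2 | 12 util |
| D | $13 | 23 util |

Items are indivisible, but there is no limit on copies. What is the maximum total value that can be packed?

Best value-per-unit is A at 36/5; filling with it alone gives 5×36 = 180.
Optimal mix: 5×A + 1×B → cost 28, value 200.

200 util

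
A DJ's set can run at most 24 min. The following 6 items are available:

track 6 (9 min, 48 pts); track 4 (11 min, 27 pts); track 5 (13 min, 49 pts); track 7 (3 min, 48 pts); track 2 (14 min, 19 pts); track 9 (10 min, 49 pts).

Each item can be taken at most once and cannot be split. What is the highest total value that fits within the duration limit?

145 pts

Check high-value combinations within 24 min:
- track 6+track 7+track 9: duration 9+3+10=22, value 48+48+49=145
- track 4+track 7+track 9: duration 11+3+10=24, value 27+48+49=124
- track 6+track 4+track 7: duration 9+11+3=23, value 48+27+48=123
Best: 145 pts.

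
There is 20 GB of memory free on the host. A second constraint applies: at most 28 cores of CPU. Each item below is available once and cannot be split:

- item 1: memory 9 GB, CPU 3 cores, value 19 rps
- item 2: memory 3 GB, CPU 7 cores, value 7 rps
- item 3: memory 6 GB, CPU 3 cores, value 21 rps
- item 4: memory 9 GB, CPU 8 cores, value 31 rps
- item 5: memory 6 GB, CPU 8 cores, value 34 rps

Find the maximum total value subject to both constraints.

Feasible sets respecting both limits:
- item 2+item 4+item 5: memory 18, CPU 23, value 72
- item 4+item 5: memory 15, CPU 16, value 65
- item 2+item 3+item 5: memory 15, CPU 18, value 62
- item 1+item 2+item 5: memory 18, CPU 18, value 60
Best: 72 rps.

72 rps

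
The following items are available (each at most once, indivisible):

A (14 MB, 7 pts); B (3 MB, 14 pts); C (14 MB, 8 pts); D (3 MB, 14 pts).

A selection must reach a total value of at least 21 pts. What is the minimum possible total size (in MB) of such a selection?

Subsets with value ≥ 21, sorted by total size:
- B+D: size 6, value 28
- B+C: size 17, value 22
Minimum size: 6 MB.

6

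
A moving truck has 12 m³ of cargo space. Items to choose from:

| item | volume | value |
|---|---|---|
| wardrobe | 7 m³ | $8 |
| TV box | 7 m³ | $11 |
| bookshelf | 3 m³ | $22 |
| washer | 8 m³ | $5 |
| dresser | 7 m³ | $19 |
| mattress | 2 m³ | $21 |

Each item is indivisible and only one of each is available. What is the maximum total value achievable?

$62

Check high-value combinations within 12 m³:
- bookshelf+dresser+mattress: volume 3+7+2=12, value 22+19+21=62
- TV box+bookshelf+mattress: volume 7+3+2=12, value 11+22+21=54
- wardrobe+bookshelf+mattress: volume 7+3+2=12, value 8+22+21=51
- bookshelf+mattress: volume 3+2=5, value 22+21=43
Best: $62.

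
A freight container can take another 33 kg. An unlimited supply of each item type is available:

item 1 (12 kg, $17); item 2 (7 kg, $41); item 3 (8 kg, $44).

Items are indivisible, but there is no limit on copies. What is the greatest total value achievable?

Best value-per-unit is item 2 at 41/7; filling with it alone gives 4×41 = 164.
Optimal mix: 4×item 3 → weight 32, value 176.

$176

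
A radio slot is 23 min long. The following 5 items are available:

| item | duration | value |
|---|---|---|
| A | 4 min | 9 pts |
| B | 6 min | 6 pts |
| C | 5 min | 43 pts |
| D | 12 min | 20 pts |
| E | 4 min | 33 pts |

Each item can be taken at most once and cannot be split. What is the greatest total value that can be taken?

96 pts

Check high-value combinations within 23 min:
- C+D+E: duration 5+12+4=21, value 43+20+33=96
- A+B+C+E: duration 4+6+5+4=19, value 9+6+43+33=91
- A+C+E: duration 4+5+4=13, value 9+43+33=85
- B+C+E: duration 6+5+4=15, value 6+43+33=82
- C+E: duration 5+4=9, value 43+33=76
Best: 96 pts.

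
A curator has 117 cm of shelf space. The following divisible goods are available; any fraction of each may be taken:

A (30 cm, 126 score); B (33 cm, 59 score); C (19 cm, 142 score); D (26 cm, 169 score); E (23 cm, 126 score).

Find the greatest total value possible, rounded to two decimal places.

596.97

Take in order of value per unit:
- C (142/19 per unit): all 19 → value 142, running total 142.00
- D (169/26 per unit): all 26 → value 169, running total 311.00
- E (126/23 per unit): all 23 → value 126, running total 437.00
- A (126/30 per unit): all 30 → value 126, running total 563.00
- B (59/33 per unit): 19 of 33 → value 19×59/33 = 33.9697, running total 596.97
Total 596.97.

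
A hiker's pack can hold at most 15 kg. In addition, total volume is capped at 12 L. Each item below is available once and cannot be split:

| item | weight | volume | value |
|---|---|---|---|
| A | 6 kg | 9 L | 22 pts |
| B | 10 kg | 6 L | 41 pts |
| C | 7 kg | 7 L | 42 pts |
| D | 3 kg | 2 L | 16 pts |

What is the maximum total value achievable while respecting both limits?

58 pts

Feasible sets respecting both limits:
- C+D: weight 10, volume 9, value 58
- B+D: weight 13, volume 8, value 57
- C: weight 7, volume 7, value 42
Best: 58 pts.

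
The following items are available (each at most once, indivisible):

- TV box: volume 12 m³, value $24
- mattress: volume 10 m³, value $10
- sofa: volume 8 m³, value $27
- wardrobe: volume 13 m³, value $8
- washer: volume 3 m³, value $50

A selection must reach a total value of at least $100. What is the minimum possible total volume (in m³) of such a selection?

23

Subsets with value ≥ 100, sorted by total volume:
- TV box+sofa+washer: volume 23, value 101
- TV box+mattress+sofa+washer: volume 33, value 111
- TV box+sofa+wardrobe+washer: volume 36, value 109
- TV box+mattress+sofa+wardrobe+washer: volume 46, value 119
Minimum volume: 23 m³.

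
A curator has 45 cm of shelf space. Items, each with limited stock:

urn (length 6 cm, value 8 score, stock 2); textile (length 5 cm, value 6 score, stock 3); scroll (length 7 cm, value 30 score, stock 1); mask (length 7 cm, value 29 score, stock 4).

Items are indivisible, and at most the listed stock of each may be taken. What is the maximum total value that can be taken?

Top feasible selections:
- 2×textile + 1×scroll + 4×mask: length 45, value 158
- 1×urn + 1×scroll + 4×mask: length 41, value 154
- 1×textile + 1×scroll + 4×mask: length 40, value 152
- 1×scroll + 4×mask: length 35, value 146
Best: 158 score.

158 score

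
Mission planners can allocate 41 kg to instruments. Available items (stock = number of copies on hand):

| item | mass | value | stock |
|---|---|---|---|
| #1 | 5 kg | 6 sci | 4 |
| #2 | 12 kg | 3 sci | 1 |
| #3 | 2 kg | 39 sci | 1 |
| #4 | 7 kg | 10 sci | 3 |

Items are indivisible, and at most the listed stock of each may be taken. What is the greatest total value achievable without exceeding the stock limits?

87 sci

Top feasible selections:
- 3×#1 + 1×#3 + 3×#4: mass 38, value 87
- 4×#1 + 1×#3 + 2×#4: mass 36, value 83
Best: 87 sci.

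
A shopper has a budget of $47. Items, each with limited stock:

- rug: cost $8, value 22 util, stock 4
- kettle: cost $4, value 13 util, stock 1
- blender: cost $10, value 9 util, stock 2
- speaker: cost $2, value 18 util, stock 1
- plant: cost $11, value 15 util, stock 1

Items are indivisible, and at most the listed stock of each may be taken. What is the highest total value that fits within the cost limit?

Best selections within cost 47 and stock limits:
- 4×rug + 1×speaker + 1×plant: cost 45, value 121
- 4×rug + 1×kettle + 1×speaker: cost 38, value 119
Best: 121 util.

121 util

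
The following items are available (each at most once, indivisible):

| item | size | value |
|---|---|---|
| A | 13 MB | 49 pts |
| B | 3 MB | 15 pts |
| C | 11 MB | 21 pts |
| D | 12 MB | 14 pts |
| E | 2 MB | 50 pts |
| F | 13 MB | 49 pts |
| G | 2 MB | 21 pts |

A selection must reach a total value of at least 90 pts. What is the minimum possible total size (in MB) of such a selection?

15

Subsets with value ≥ 90, sorted by total size:
- A+E: size 15, value 99
- E+F: size 15, value 99
- C+E+G: size 15, value 92
- A+E+G: size 17, value 120
Minimum size: 15 MB.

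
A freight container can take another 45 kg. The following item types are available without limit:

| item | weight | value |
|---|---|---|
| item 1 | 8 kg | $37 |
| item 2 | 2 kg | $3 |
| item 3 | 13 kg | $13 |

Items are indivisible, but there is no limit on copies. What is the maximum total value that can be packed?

Best value-per-unit is item 1 at 37/8; filling with it alone gives 5×37 = 185.
Optimal mix: 5×item 1 + 2×item 2 → weight 44, value 191.

$191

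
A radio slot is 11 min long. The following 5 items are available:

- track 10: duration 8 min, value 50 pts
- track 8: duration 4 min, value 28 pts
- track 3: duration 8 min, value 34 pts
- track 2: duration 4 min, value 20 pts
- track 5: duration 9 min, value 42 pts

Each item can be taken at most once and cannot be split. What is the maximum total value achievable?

50 pts

Check high-value combinations within 11 min:
- track 10: duration 8, value 50
- track 8+track 2: duration 4+4=8, value 28+20=48
- track 5: duration 9, value 42
- track 3: duration 8, value 34
- track 8: duration 4, value 28
Best: 50 pts.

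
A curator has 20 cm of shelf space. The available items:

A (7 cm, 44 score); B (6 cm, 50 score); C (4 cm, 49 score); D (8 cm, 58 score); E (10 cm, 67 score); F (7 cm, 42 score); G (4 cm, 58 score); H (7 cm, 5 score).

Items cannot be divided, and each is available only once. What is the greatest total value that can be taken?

This is a 0/1 knapsack; check combinations near the capacity.
- B+E+G: length 6+10+4=20, value 50+67+58=175
- C+E+G: length 4+10+4=18, value 49+67+58=174
- B+D+G: length 6+8+4=18, value 50+58+58=166
Best: 175 score.

175 score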